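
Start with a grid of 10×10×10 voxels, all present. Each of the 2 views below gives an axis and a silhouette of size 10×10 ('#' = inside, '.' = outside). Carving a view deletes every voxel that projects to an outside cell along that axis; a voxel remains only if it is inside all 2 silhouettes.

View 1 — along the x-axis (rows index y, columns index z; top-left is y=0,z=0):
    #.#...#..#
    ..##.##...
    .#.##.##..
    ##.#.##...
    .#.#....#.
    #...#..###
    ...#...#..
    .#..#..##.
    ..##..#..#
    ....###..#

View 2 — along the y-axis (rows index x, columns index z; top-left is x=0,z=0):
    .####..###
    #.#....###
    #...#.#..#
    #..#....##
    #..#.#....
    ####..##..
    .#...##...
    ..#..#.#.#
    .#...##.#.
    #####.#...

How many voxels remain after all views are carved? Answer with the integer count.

before carving: 1000 voxels (10×10×10)
carve view 1 (along x, YZ-mask fill 40/100): 400 voxels remain
carve view 2 (along y, XZ-mask fill 46/100): 185 voxels remain

voxel count = 185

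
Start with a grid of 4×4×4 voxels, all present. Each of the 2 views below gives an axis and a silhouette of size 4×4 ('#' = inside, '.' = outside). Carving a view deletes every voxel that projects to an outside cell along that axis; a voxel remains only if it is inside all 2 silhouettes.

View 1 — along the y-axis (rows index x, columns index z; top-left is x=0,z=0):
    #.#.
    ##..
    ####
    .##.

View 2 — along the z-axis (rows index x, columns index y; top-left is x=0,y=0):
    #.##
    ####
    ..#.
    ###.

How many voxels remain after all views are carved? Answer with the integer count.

before carving: 64 voxels (4×4×4)
carve view 1 (along y, XZ-mask fill 10/16): 40 voxels remain
carve view 2 (along z, XY-mask fill 11/16): 24 voxels remain

24 voxels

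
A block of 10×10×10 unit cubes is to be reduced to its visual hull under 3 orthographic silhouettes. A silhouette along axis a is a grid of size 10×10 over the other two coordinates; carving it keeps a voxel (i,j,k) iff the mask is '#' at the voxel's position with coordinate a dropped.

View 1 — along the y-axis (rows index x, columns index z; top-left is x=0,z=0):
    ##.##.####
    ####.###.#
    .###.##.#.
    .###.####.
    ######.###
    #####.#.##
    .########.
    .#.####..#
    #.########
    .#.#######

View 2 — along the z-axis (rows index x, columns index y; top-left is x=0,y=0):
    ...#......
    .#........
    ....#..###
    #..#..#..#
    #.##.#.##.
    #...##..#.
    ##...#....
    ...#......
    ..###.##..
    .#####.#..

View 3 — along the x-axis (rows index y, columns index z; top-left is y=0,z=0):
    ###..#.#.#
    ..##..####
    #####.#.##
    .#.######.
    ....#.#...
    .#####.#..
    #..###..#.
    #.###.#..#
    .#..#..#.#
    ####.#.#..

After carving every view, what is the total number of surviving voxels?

initial block: 10^3 = 1000
V1 y: intersect with XZ mask (77 set) -- 770 left
V2 z: intersect with XY mask (35 set) -- 277 left
V3 x: intersect with YZ mask (56 set) -- 160 left

remaining voxels: 160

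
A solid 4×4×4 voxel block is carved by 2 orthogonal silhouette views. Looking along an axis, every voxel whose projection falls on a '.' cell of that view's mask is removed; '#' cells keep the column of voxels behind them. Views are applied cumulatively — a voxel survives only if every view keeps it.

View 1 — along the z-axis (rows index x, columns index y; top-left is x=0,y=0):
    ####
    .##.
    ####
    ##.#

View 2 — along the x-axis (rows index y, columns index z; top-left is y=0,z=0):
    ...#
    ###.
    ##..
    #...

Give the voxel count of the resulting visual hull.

initial block: 4^3 = 64
after view 1 [z-axis, 13 of 16 cells solid] → remaining = 52
after view 2 [x-axis, 7 of 16 cells solid] → remaining = 24

|visual hull| = 24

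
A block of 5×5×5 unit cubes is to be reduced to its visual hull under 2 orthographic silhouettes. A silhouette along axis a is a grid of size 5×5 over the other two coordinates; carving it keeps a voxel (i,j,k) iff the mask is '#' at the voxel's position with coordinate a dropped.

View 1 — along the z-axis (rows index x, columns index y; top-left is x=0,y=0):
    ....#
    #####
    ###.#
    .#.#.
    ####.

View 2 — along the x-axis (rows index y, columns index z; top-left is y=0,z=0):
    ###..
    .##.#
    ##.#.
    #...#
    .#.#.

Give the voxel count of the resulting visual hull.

remaining voxels: 42

initial block: 5^3 = 125
step 1: project along z, AND mask (16/25) → |grid| = 80
step 2: project along x, AND mask (13/25) → |grid| = 42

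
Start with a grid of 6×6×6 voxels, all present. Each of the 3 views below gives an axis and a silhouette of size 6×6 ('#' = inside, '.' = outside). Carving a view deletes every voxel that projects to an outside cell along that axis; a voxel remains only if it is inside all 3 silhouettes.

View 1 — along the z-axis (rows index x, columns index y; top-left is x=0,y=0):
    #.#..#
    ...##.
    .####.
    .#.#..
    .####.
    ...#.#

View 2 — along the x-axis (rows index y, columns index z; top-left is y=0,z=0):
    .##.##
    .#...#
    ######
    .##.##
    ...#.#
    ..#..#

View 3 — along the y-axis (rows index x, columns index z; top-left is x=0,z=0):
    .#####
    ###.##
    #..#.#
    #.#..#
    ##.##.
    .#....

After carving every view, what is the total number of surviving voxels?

35 voxels

full grid |V| = 216
  1. axis=2 (XY plane), |mask|=17  ⇒  voxels=102
  2. axis=0 (YZ plane), |mask|=20  ⇒  voxels=58
  3. axis=1 (XZ plane), |mask|=21  ⇒  voxels=35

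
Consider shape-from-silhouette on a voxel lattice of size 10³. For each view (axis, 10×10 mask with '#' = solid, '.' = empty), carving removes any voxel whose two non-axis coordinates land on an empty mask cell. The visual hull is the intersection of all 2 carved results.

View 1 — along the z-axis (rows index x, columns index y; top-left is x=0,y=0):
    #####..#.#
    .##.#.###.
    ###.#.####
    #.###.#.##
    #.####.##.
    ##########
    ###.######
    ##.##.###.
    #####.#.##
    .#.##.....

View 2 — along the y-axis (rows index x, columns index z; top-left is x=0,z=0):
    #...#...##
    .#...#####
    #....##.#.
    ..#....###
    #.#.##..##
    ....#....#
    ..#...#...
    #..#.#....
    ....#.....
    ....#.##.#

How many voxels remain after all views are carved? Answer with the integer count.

initial block: 10^3 = 1000
after view 1 [z-axis, 72 of 100 cells solid] → remaining = 720
after view 2 [y-axis, 36 of 100 cells solid] → remaining = 245

245 voxels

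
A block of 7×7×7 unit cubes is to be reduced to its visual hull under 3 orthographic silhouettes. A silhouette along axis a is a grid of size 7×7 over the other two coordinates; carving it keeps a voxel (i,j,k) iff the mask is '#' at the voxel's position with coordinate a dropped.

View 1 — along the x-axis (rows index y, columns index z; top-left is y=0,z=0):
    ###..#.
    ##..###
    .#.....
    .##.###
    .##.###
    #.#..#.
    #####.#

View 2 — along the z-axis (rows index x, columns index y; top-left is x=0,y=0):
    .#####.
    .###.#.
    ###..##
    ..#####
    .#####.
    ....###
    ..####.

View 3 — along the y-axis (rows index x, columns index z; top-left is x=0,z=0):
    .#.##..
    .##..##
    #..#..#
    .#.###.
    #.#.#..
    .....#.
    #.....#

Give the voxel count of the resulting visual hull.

48 voxels

before carving: 343 voxels (7×7×7)
  1. axis=0 (YZ plane), |mask|=29  ⇒  voxels=203
  2. axis=2 (XY plane), |mask|=31  ⇒  voxels=119
  3. axis=1 (XZ plane), |mask|=20  ⇒  voxels=48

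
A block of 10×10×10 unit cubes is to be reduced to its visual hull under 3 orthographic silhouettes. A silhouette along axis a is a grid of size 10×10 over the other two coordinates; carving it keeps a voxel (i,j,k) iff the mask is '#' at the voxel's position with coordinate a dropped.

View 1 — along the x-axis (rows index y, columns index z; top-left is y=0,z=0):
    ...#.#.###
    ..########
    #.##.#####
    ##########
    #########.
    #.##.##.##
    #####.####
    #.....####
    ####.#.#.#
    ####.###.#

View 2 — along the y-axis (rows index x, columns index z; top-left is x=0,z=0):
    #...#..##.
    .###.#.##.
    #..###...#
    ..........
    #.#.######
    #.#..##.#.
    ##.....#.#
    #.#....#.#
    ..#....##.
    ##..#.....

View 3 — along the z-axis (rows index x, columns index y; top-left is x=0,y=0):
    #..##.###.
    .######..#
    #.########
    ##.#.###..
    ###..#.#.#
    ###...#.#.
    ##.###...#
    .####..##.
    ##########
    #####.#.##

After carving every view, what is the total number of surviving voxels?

|visual hull| = 220

start: 10×10×10 = 1000 voxels
after view 1 [x-axis, 76 of 100 cells solid] → remaining = 760
after view 2 [y-axis, 42 of 100 cells solid] → remaining = 323
after view 3 [z-axis, 69 of 100 cells solid] → remaining = 220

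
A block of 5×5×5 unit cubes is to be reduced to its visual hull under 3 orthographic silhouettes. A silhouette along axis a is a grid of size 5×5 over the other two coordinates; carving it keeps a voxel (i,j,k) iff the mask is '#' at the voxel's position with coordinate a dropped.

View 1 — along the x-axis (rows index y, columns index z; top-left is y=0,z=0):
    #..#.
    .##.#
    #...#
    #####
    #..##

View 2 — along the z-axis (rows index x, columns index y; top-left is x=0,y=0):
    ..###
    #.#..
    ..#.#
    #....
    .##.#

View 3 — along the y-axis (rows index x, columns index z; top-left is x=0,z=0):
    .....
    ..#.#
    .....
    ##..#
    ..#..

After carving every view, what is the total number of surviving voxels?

before carving: 125 voxels (5×5×5)
V1 x: intersect with YZ mask (15 set) -- 75 left
V2 z: intersect with XY mask (11 set) -- 29 left
V3 y: intersect with XZ mask (6 set) -- 3 left

|visual hull| = 3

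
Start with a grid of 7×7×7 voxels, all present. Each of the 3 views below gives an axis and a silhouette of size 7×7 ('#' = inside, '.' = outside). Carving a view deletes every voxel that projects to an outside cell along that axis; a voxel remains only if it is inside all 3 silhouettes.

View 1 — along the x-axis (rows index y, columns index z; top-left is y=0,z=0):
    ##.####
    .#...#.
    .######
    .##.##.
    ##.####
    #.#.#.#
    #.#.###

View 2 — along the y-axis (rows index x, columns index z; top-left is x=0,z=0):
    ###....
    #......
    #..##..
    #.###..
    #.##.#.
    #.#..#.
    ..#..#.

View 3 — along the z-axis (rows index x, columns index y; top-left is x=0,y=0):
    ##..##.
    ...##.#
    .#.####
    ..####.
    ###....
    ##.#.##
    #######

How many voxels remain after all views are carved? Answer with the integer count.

|visual hull| = 55

initial block: 7^3 = 343
after view 1 [x-axis, 33 of 49 cells solid] → remaining = 231
after view 2 [y-axis, 20 of 49 cells solid] → remaining = 88
after view 3 [z-axis, 31 of 49 cells solid] → remaining = 55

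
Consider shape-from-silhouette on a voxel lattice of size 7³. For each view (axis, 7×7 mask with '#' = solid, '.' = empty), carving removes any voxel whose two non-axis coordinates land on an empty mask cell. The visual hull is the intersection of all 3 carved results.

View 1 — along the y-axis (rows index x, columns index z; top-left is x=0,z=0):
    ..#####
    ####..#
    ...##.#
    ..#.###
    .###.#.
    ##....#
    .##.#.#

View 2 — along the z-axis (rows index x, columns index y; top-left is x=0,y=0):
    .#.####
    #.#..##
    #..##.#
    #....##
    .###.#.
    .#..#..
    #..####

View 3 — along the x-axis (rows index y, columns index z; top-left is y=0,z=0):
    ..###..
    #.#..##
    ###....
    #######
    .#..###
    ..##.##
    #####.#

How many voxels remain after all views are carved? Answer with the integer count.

remaining voxels: 80

full grid |V| = 343
carve view 1 (along y, XZ-mask fill 28/49): 196 voxels remain
carve view 2 (along z, XY-mask fill 27/49): 111 voxels remain
carve view 3 (along x, YZ-mask fill 31/49): 80 voxels remain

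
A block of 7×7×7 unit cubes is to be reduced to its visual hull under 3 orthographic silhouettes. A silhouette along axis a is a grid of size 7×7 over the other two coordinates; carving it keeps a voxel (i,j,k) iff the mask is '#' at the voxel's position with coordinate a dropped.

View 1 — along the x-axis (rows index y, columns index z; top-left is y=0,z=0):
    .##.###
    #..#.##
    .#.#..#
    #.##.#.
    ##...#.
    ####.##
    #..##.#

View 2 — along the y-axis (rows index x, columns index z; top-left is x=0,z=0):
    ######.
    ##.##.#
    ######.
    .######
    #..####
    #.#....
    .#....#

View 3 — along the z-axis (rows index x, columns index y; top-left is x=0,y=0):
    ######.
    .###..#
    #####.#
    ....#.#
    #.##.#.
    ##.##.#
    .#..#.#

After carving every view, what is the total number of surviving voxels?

full grid |V| = 343
step 1: project along x, AND mask (29/49) → |grid| = 203
step 2: project along y, AND mask (32/49) → |grid| = 132
step 3: project along z, AND mask (30/49) → |grid| = 78

voxel count = 78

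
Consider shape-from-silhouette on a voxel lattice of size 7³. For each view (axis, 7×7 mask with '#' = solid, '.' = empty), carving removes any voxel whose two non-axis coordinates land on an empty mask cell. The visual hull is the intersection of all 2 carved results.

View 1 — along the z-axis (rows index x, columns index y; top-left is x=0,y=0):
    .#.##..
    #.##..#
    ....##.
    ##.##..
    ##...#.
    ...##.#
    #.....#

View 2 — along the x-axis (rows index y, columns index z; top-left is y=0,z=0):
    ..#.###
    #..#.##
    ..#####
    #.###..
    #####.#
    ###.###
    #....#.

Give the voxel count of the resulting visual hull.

91 voxels

initial block: 7^3 = 343
  1. axis=2 (XY plane), |mask|=21  ⇒  voxels=147
  2. axis=0 (YZ plane), |mask|=31  ⇒  voxels=91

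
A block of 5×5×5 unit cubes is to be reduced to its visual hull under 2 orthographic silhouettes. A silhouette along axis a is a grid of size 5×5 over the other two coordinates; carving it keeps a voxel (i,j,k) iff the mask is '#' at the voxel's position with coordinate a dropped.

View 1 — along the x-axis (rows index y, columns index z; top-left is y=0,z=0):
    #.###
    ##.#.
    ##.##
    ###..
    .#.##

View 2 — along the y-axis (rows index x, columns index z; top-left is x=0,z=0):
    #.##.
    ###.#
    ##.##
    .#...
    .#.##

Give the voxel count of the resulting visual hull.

start: 5×5×5 = 125 voxels
V1 x: intersect with YZ mask (17 set) -- 85 left
V2 y: intersect with XZ mask (15 set) -- 53 left

|visual hull| = 53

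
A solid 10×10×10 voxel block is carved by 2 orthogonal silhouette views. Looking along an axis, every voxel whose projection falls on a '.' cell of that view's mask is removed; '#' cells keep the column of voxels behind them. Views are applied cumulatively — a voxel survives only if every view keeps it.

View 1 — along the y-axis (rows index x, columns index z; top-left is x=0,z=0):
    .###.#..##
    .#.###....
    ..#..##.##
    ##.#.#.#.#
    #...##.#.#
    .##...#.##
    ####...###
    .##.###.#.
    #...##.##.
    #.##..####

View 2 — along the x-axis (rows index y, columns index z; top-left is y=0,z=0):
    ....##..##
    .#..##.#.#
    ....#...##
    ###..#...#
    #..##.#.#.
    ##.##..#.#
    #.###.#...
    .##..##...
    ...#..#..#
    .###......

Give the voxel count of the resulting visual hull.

initial block: 10^3 = 1000
[1] y-view keeps 56 columns → grid now 560
[2] x-view keeps 43 columns → grid now 240

voxel count = 240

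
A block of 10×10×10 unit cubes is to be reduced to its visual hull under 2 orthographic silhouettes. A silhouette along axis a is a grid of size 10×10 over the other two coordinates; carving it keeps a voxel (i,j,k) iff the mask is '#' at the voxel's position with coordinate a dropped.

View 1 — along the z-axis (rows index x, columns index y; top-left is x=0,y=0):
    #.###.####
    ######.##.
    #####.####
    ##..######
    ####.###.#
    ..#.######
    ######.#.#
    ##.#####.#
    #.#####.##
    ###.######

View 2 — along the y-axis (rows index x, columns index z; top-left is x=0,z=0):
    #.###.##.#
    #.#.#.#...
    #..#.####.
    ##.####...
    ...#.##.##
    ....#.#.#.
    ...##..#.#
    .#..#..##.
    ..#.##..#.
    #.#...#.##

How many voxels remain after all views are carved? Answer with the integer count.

392 voxels

before carving: 1000 voxels (10×10×10)
step 1: project along z, AND mask (81/100) → |grid| = 810
step 2: project along y, AND mask (48/100) → |grid| = 392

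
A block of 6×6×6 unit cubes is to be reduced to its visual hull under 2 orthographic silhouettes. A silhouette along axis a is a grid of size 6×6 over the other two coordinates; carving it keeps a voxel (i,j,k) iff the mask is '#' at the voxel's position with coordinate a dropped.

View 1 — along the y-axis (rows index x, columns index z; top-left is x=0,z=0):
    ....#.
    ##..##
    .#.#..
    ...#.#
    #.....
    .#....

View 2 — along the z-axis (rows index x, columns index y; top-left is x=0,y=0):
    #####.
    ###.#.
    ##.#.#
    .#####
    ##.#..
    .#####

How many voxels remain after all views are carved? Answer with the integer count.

voxel count = 47

before carving: 216 voxels (6×6×6)
[1] y-view keeps 11 columns → grid now 66
[2] z-view keeps 26 columns → grid now 47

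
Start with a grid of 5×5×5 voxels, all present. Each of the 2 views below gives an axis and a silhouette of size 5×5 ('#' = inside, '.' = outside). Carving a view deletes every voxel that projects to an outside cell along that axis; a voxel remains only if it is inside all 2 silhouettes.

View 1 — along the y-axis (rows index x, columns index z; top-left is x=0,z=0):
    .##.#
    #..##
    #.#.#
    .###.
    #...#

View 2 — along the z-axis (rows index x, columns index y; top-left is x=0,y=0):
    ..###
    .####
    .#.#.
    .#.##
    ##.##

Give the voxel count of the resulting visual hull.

initial block: 5^3 = 125
after view 1 [y-axis, 14 of 25 cells solid] → remaining = 70
after view 2 [z-axis, 16 of 25 cells solid] → remaining = 44

voxel count = 44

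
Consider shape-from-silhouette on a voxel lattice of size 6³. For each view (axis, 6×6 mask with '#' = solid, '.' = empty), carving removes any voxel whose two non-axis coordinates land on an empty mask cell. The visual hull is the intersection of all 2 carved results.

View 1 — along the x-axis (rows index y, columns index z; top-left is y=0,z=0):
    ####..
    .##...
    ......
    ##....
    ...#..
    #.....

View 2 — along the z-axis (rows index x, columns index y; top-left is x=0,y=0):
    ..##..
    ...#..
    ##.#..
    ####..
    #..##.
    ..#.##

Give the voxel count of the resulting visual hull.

full grid |V| = 216
V1 x: intersect with YZ mask (10 set) -- 60 left
V2 z: intersect with XY mask (16 set) -- 29 left

voxel count = 29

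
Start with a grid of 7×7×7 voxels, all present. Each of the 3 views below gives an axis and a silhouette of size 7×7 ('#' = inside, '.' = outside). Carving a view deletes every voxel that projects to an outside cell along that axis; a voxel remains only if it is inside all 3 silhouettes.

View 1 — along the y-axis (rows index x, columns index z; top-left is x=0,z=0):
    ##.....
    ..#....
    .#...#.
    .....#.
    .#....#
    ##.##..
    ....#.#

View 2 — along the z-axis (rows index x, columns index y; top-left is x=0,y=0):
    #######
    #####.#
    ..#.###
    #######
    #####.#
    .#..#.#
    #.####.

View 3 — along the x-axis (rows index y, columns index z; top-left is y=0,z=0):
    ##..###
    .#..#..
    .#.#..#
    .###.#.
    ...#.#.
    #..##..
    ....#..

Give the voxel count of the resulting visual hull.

|visual hull| = 26

start: 7×7×7 = 343 voxels
step 1: project along y, AND mask (14/49) → |grid| = 98
step 2: project along z, AND mask (38/49) → |grid| = 69
step 3: project along x, AND mask (20/49) → |grid| = 26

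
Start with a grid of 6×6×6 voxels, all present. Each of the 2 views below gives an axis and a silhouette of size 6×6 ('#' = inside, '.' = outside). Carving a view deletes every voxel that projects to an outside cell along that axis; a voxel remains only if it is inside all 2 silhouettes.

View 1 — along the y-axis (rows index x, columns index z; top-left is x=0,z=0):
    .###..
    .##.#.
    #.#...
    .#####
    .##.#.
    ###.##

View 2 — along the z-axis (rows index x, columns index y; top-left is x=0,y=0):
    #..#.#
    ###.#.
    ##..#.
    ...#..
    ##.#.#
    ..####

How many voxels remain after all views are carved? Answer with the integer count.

64 voxels

full grid |V| = 216
V1 y: intersect with XZ mask (21 set) -- 126 left
V2 z: intersect with XY mask (19 set) -- 64 left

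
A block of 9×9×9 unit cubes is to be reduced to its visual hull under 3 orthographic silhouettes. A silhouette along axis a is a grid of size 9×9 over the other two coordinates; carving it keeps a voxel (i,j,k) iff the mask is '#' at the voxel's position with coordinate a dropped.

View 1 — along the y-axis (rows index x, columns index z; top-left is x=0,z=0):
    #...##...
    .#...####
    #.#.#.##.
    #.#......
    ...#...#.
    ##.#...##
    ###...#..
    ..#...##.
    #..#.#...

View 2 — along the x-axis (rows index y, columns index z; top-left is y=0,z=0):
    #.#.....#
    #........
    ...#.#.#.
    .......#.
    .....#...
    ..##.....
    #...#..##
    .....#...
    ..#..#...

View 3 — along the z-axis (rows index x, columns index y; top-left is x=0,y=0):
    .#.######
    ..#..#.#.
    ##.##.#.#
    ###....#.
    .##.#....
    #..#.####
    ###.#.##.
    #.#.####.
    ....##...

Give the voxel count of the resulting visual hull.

39 voxels

initial block: 9^3 = 729
carve view 1 (along y, XZ-mask fill 32/81): 288 voxels remain
carve view 2 (along x, YZ-mask fill 18/81): 69 voxels remain
carve view 3 (along z, XY-mask fill 43/81): 39 voxels remain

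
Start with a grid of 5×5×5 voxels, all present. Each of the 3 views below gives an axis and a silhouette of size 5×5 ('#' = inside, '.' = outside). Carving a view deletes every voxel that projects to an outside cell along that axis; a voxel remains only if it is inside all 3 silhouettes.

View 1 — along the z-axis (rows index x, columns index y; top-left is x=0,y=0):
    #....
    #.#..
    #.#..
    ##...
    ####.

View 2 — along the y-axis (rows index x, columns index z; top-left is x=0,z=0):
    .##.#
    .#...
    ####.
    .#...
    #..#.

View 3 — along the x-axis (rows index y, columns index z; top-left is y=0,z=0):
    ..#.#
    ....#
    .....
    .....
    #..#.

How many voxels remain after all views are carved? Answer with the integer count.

3 voxels

initial block: 5^3 = 125
[1] z-view keeps 11 columns → grid now 55
[2] y-view keeps 11 columns → grid now 23
[3] x-view keeps 5 columns → grid now 3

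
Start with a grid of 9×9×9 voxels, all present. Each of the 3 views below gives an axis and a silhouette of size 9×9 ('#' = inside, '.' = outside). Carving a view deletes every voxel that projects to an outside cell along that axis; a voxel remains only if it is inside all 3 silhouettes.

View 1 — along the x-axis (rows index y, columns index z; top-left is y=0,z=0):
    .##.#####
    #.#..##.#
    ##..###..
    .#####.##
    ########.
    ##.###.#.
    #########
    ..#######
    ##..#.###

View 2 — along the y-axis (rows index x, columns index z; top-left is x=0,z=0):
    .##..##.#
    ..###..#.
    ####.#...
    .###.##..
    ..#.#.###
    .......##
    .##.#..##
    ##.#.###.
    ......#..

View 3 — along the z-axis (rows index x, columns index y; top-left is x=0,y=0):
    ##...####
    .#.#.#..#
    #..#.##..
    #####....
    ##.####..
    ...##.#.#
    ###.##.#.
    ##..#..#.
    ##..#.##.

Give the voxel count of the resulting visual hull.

initial block: 9^3 = 729
[1] x-view keeps 60 columns → grid now 540
[2] y-view keeps 38 columns → grid now 253
[3] z-view keeps 44 columns → grid now 140

140 voxels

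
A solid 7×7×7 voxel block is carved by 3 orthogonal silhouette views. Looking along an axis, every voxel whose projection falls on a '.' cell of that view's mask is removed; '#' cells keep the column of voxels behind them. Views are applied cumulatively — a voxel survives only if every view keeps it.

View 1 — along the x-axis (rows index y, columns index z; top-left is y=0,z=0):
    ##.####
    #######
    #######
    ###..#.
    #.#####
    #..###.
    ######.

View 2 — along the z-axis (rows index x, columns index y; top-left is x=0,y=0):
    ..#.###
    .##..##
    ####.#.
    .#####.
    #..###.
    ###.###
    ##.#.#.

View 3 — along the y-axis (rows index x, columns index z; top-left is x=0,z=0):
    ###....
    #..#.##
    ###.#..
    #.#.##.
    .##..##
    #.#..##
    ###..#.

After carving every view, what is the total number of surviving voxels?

remaining voxels: 100

initial block: 7^3 = 343
V1 x: intersect with YZ mask (40 set) -- 280 left
V2 z: intersect with XY mask (32 set) -- 180 left
V3 y: intersect with XZ mask (27 set) -- 100 left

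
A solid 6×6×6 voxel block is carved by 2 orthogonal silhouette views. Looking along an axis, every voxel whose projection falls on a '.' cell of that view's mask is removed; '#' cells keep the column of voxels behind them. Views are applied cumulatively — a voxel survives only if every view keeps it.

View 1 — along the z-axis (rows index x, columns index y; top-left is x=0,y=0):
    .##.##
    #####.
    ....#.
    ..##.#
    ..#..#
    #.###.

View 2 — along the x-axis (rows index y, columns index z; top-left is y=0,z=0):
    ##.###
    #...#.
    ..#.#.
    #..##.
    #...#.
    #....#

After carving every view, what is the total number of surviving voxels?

start: 6×6×6 = 216 voxels
  1. axis=2 (XY plane), |mask|=19  ⇒  voxels=114
  2. axis=0 (YZ plane), |mask|=16  ⇒  voxels=47

remaining voxels: 47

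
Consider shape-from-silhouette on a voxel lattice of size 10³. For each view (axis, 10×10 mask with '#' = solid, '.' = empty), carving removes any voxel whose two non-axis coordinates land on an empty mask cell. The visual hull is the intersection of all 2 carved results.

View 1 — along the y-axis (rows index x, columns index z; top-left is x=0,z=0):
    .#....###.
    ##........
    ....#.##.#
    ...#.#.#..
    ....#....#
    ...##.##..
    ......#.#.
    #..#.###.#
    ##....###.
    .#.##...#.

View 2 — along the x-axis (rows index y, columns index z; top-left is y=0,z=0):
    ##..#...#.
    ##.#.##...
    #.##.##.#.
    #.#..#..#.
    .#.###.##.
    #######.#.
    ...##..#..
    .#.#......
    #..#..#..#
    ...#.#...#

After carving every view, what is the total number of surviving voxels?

remaining voxels: 160

start: 10×10×10 = 1000 voxels
  1. axis=1 (XZ plane), |mask|=36  ⇒  voxels=360
  2. axis=0 (YZ plane), |mask|=45  ⇒  voxels=160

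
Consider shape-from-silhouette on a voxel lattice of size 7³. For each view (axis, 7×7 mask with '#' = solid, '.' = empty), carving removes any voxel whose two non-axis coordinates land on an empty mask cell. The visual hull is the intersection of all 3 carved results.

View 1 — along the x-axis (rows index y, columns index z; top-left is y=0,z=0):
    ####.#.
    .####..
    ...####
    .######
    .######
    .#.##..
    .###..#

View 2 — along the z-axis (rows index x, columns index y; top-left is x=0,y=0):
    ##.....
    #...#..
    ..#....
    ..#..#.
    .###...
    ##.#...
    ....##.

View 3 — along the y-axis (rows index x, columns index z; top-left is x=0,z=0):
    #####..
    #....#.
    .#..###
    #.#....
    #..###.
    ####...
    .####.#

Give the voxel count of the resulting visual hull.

voxel count = 40

full grid |V| = 343
step 1: project along x, AND mask (32/49) → |grid| = 224
step 2: project along z, AND mask (15/49) → |grid| = 69
step 3: project along y, AND mask (26/49) → |grid| = 40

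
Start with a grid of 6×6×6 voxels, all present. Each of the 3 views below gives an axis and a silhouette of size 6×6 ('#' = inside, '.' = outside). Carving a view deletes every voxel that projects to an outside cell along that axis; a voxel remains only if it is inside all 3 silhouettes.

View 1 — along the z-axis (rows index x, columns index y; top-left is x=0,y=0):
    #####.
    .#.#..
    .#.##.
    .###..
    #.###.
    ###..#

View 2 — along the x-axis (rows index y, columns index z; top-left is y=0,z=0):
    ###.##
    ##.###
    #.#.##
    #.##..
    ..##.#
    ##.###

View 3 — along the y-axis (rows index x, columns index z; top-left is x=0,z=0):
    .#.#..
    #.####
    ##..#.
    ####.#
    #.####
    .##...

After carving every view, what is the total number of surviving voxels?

voxel count = 45

before carving: 216 voxels (6×6×6)
  1. axis=2 (XY plane), |mask|=21  ⇒  voxels=126
  2. axis=0 (YZ plane), |mask|=25  ⇒  voxels=85
  3. axis=1 (XZ plane), |mask|=22  ⇒  voxels=45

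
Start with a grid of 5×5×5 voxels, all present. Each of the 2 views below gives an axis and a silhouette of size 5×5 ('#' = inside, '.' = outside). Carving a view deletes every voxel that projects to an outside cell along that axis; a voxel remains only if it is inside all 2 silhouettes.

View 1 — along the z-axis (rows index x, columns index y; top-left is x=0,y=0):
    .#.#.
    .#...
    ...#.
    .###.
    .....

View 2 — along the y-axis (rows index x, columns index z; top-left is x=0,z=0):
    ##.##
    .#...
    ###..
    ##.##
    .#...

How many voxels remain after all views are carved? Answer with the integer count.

start: 5×5×5 = 125 voxels
carve view 1 (along z, XY-mask fill 7/25): 35 voxels remain
carve view 2 (along y, XZ-mask fill 13/25): 24 voxels remain

voxel count = 24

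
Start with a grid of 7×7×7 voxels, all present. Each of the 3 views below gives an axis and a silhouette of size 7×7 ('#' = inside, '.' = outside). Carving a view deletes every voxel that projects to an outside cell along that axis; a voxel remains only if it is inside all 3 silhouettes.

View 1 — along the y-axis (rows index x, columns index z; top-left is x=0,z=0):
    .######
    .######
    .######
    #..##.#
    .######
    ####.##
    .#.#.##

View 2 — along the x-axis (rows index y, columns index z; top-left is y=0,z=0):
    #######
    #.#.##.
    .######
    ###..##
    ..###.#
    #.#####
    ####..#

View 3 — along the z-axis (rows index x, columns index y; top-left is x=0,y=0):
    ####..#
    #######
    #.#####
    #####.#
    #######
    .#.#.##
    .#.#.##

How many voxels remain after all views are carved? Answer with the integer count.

before carving: 343 voxels (7×7×7)
after view 1 [y-axis, 38 of 49 cells solid] → remaining = 266
after view 2 [x-axis, 37 of 49 cells solid] → remaining = 201
after view 3 [z-axis, 39 of 49 cells solid] → remaining = 161

voxel count = 161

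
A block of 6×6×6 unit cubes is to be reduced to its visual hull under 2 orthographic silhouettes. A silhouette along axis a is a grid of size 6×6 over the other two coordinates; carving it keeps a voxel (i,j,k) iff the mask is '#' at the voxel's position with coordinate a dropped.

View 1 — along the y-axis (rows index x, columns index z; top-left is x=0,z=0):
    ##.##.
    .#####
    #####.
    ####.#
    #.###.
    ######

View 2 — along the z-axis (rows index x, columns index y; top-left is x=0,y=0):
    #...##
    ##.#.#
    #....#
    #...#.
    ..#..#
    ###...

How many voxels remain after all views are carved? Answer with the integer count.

voxel count = 78

initial block: 6^3 = 216
after view 1 [y-axis, 29 of 36 cells solid] → remaining = 174
after view 2 [z-axis, 16 of 36 cells solid] → remaining = 78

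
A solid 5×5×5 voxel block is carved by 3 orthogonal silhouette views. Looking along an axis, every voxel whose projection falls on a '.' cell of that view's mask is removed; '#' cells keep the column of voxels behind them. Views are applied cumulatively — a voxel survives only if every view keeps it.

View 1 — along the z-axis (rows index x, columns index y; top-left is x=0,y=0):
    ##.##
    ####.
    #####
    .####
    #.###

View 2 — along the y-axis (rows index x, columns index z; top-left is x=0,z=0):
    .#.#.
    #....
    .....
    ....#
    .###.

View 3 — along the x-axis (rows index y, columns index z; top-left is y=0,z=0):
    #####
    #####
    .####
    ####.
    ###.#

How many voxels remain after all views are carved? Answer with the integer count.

initial block: 5^3 = 125
  1. axis=2 (XY plane), |mask|=21  ⇒  voxels=105
  2. axis=1 (XZ plane), |mask|=7  ⇒  voxels=28
  3. axis=0 (YZ plane), |mask|=22  ⇒  voxels=24

remaining voxels: 24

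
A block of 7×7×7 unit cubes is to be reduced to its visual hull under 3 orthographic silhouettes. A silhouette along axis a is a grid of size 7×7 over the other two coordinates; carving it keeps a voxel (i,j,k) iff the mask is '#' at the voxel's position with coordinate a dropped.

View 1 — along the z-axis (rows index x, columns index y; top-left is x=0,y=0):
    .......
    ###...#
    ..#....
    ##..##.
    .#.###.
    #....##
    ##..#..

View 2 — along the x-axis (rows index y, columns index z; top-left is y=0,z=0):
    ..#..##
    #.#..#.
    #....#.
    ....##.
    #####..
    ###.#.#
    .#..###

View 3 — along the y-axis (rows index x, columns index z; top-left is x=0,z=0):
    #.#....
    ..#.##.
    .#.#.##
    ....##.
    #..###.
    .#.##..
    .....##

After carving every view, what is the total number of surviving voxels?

28 voxels

before carving: 343 voxels (7×7×7)
V1 z: intersect with XY mask (19 set) -- 133 left
V2 x: intersect with YZ mask (24 set) -- 68 left
V3 y: intersect with XZ mask (20 set) -- 28 left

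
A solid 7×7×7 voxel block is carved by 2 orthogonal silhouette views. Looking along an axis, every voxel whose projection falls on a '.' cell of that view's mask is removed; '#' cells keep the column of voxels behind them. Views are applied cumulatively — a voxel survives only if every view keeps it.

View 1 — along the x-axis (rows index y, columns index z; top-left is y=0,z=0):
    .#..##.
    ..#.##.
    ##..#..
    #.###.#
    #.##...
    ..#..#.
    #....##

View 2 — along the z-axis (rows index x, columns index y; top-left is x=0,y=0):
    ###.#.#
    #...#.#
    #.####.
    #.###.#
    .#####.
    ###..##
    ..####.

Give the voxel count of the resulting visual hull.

full grid |V| = 343
V1 x: intersect with YZ mask (22 set) -- 154 left
V2 z: intersect with XY mask (32 set) -- 100 left

|visual hull| = 100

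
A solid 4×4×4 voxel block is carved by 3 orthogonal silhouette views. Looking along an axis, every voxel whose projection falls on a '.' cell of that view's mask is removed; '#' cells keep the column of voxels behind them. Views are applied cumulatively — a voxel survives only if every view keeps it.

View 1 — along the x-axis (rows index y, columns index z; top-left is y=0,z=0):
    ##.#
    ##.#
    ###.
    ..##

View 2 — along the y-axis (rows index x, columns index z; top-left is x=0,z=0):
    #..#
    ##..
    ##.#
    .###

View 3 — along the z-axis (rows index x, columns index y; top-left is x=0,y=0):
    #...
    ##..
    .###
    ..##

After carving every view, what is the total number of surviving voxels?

initial block: 4^3 = 64
after view 1 [x-axis, 11 of 16 cells solid] → remaining = 44
after view 2 [y-axis, 10 of 16 cells solid] → remaining = 29
after view 3 [z-axis, 8 of 16 cells solid] → remaining = 16

16 voxels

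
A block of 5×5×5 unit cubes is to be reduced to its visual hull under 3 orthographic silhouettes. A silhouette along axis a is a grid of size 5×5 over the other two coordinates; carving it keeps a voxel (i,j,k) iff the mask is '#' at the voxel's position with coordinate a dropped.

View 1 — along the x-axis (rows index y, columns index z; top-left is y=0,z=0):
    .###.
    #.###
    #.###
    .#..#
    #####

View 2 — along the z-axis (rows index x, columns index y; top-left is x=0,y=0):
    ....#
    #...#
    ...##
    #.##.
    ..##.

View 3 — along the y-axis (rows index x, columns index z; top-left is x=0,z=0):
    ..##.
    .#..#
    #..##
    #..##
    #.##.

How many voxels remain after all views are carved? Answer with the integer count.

before carving: 125 voxels (5×5×5)
  1. axis=0 (YZ plane), |mask|=18  ⇒  voxels=90
  2. axis=2 (XY plane), |mask|=10  ⇒  voxels=35
  3. axis=1 (XZ plane), |mask|=13  ⇒  voxels=17

remaining voxels: 17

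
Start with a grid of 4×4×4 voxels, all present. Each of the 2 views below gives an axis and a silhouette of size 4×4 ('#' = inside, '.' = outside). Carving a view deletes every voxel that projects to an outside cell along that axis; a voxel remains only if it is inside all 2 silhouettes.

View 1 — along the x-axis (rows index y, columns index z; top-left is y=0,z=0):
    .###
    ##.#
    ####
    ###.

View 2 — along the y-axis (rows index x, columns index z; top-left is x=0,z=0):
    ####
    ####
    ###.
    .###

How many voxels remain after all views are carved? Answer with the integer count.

start: 4×4×4 = 64 voxels
[1] x-view keeps 13 columns → grid now 52
[2] y-view keeps 14 columns → grid now 46

remaining voxels: 46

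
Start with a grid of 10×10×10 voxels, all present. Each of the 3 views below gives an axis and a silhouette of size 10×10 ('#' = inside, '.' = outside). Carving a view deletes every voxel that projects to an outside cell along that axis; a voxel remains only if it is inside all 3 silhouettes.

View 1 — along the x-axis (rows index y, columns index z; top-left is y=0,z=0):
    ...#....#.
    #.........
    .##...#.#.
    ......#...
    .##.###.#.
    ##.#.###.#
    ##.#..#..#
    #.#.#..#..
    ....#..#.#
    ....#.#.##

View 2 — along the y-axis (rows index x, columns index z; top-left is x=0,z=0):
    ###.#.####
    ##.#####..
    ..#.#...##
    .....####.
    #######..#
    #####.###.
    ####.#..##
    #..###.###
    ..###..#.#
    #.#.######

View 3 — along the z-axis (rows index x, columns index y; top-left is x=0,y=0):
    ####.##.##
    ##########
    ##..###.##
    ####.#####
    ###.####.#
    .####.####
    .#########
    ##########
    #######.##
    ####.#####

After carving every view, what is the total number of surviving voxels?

initial block: 10^3 = 1000
step 1: project along x, AND mask (37/100) → |grid| = 370
step 2: project along y, AND mask (66/100) → |grid| = 244
step 3: project along z, AND mask (87/100) → |grid| = 208

remaining voxels: 208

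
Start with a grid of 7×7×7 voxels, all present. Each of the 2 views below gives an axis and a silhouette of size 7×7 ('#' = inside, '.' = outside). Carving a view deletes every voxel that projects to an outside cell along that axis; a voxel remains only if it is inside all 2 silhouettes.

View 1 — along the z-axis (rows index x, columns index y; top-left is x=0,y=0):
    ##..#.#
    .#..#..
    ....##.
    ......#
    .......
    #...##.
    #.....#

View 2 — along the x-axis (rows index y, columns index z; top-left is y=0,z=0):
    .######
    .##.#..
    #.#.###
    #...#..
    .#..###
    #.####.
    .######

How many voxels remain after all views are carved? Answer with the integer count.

|visual hull| = 68

full grid |V| = 343
  1. axis=2 (XY plane), |mask|=14  ⇒  voxels=98
  2. axis=0 (YZ plane), |mask|=31  ⇒  voxels=68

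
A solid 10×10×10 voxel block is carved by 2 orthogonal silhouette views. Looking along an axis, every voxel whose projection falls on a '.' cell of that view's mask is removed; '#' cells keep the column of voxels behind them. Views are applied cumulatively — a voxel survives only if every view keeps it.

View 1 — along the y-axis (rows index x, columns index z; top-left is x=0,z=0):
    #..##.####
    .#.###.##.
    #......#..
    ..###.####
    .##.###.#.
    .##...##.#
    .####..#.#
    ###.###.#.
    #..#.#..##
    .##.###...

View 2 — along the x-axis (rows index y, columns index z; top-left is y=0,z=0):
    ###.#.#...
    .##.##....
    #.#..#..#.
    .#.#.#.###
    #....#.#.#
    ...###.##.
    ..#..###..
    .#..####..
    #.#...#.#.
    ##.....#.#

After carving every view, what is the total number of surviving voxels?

start: 10×10×10 = 1000 voxels
V1 y: intersect with XZ mask (56 set) -- 560 left
V2 x: intersect with YZ mask (45 set) -- 252 left

252 voxels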